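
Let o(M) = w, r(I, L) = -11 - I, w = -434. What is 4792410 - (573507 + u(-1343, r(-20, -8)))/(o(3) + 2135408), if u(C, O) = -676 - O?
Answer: 5115835087259/1067487 ≈ 4.7924e+6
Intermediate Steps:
o(M) = -434
4792410 - (573507 + u(-1343, r(-20, -8)))/(o(3) + 2135408) = 4792410 - (573507 + (-676 - (-11 - 1*(-20))))/(-434 + 2135408) = 4792410 - (573507 + (-676 - (-11 + 20)))/2134974 = 4792410 - (573507 + (-676 - 1*9))/2134974 = 4792410 - (573507 + (-676 - 9))/2134974 = 4792410 - (573507 - 685)/2134974 = 4792410 - 572822/2134974 = 4792410 - 1*286411/1067487 = 4792410 - 286411/1067487 = 5115835087259/1067487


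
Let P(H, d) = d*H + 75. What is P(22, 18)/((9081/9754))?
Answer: 1531378/3027 ≈ 505.91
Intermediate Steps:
P(H, d) = 75 + H*d (P(H, d) = H*d + 75 = 75 + H*d)
P(22, 18)/((9081/9754)) = (75 + 22*18)/((9081/9754)) = (75 + 396)/((9081*(1/9754))) = 471/(9081/9754) = 471*(9754/9081) = 1531378/3027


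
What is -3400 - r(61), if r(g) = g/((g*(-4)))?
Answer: -13599/4 ≈ -3399.8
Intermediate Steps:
r(g) = -1/4 (r(g) = g/((-4*g)) = g*(-1/(4*g)) = -1/4)
-3400 - r(61) = -3400 - 1*(-1/4) = -3400 + 1/4 = -13599/4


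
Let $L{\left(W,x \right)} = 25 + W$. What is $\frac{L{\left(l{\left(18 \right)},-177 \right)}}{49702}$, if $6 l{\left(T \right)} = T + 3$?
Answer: $\frac{57}{99404} \approx 0.00057342$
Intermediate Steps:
$l{\left(T \right)} = \frac{1}{2} + \frac{T}{6}$ ($l{\left(T \right)} = \frac{T + 3}{6} = \frac{3 + T}{6} = \frac{1}{2} + \frac{T}{6}$)
$\frac{L{\left(l{\left(18 \right)},-177 \right)}}{49702} = \frac{25 + \left(\frac{1}{2} + \frac{1}{6} \cdot 18\right)}{49702} = \left(25 + \left(\frac{1}{2} + 3\right)\right) \frac{1}{49702} = \left(25 + \frac{7}{2}\right) \frac{1}{49702} = \frac{57}{2} \cdot \frac{1}{49702} = \frac{57}{99404}$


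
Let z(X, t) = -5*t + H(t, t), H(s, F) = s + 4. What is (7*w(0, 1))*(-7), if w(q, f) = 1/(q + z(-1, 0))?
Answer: -49/4 ≈ -12.250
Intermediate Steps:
H(s, F) = 4 + s
z(X, t) = 4 - 4*t (z(X, t) = -5*t + (4 + t) = 4 - 4*t)
w(q, f) = 1/(4 + q) (w(q, f) = 1/(q + (4 - 4*0)) = 1/(q + (4 + 0)) = 1/(q + 4) = 1/(4 + q))
(7*w(0, 1))*(-7) = (7/(4 + 0))*(-7) = (7/4)*(-7) = -49/4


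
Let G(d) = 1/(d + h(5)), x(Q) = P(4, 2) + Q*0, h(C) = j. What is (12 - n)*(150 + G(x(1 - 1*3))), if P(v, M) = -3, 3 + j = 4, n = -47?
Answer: 17641/2 ≈ 8820.5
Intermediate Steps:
j = 1 (j = -3 + 4 = 1)
h(C) = 1
x(Q) = -3 (x(Q) = -3 + Q*0 = -3 + 0 = -3)
G(d) = 1/(1 + d) (G(d) = 1/(d + 1) = 1/(1 + d))
(12 - n)*(150 + G(x(1 - 1*3))) = (12 - 1*(-47))*(150 + 1/(1 - 3)) = (12 + 47)*(150 + 1/(-2)) = 59*(150 - ½) = 59*(299/2) = 17641/2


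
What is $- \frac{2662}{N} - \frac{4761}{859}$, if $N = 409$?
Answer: $- \frac{4233907}{351331} \approx -12.051$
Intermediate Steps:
$- \frac{2662}{N} - \frac{4761}{859} = - \frac{2662}{409} - \frac{4761}{859} = - \frac{4233907}{351331}$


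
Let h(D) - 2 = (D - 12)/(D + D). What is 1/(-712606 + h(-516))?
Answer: -43/30641950 ≈ -1.4033e-6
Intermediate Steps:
h(D) = 2 + (-12 + D)/(2*D) (h(D) = 2 + (D - 12)/(D + D) = 2 + (-12 + D)/((2*D)) = 2 + (-12 + D)*(1/(2*D)) = 2 + (-12 + D)/(2*D))
1/(-712606 + h(-516)) = 1/(-712606 + (5/2 - 6/(-516))) = 1/(-712606 + (5/2 - 6*(-1/516))) = 1/(-712606 + (5/2 + 1/86)) = 1/(-712606 + 108/43) = 1/(-30641950/43) = -43/30641950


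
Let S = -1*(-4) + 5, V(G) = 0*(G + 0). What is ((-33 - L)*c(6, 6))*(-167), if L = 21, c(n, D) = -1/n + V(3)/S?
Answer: -1503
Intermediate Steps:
V(G) = 0 (V(G) = 0*G = 0)
S = 9 (S = 4 + 5 = 9)
c(n, D) = -1/n (c(n, D) = -1/n + 0/9 = -1/n + 0*(⅑) = -1/n + 0 = -1/n)
((-33 - L)*c(6, 6))*(-167) = ((-33 - 1*21)*(-1/6))*(-167) = ((-33 - 21)*(-1*⅙))*(-167) = -54*(-⅙)*(-167) = 9*(-167) = -1503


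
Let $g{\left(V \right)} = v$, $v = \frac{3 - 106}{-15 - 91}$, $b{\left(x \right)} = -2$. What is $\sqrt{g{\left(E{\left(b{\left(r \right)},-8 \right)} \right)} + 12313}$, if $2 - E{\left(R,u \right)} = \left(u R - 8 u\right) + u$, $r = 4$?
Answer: $\frac{\sqrt{138359786}}{106} \approx 110.97$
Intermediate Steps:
$v = \frac{103}{106}$ ($v = - \frac{103}{-106} = \left(-103\right) \left(- \frac{1}{106}\right) = \frac{103}{106} \approx 0.9717$)
$E{\left(R,u \right)} = 2 + 7 u - R u$ ($E{\left(R,u \right)} = 2 - \left(\left(u R - 8 u\right) + u\right) = 2 - \left(\left(R u - 8 u\right) + u\right) = 2 - \left(\left(- 8 u + R u\right) + u\right) = 2 - \left(- 7 u + R u\right) = 2 + 7 u - R u$)
$g{\left(V \right)} = \frac{103}{106}$
$\sqrt{g{\left(E{\left(b{\left(r \right)},-8 \right)} \right)} + 12313} = \sqrt{\frac{103}{106} + 12313} = \sqrt{\frac{1305281}{106}} = \frac{\sqrt{138359786}}{106}$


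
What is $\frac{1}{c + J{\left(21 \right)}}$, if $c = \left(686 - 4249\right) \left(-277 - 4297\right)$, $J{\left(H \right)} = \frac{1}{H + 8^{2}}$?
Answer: $\frac{85}{1385258771} \approx 6.136 \cdot 10^{-8}$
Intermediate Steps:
$J{\left(H \right)} = \frac{1}{64 + H}$ ($J{\left(H \right)} = \frac{1}{H + 64} = \frac{1}{64 + H}$)
$c = 16297162$ ($c = \left(-3563\right) \left(-4574\right) = 16297162$)
$\frac{1}{c + J{\left(21 \right)}} = \frac{1}{16297162 + \frac{1}{64 + 21}} = \frac{1}{16297162 + \frac{1}{85}} = \frac{1}{\frac{1385258771}{85}} = \frac{85}{1385258771}$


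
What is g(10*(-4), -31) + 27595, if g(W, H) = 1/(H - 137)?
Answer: 4635959/168 ≈ 27595.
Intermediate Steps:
g(W, H) = 1/(-137 + H)
g(10*(-4), -31) + 27595 = 1/(-137 - 31) + 27595 = 1/(-168) + 27595 = -1/168 + 27595 = 4635959/168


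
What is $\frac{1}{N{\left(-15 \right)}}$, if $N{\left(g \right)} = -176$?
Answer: $- \frac{1}{176} \approx -0.0056818$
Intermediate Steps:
$\frac{1}{N{\left(-15 \right)}} = \frac{1}{-176} = - \frac{1}{176}$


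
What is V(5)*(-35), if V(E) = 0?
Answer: 0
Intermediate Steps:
V(5)*(-35) = 0*(-35) = 0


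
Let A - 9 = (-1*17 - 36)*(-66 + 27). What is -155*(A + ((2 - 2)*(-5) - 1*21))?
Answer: -318525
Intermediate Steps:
A = 2076 (A = 9 + (-1*17 - 36)*(-66 + 27) = 9 + (-17 - 36)*(-39) = 9 - 53*(-39) = 9 + 2067 = 2076)
-155*(A + ((2 - 2)*(-5) - 1*21)) = -155*(2076 + ((2 - 2)*(-5) - 1*21)) = -155*(2076 + (0*(-5) - 21)) = -155*(2076 + (0 - 21)) = -155*(2076 - 21) = -155*2055 = -318525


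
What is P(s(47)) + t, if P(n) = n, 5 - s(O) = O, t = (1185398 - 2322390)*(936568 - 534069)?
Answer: -457638143050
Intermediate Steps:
t = -457638143008 (t = -1136992*402499 = -457638143008)
s(O) = 5 - O
P(s(47)) + t = (5 - 1*47) - 457638143008 = (5 - 47) - 457638143008 = -42 - 457638143008 = -457638143050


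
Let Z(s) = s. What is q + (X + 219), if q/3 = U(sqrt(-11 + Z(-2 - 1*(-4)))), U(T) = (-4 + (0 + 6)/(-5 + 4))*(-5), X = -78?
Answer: 291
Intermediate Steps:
U(T) = 50 (U(T) = (-4 + 6/(-1))*(-5) = (-4 + 6*(-1))*(-5) = (-4 - 6)*(-5) = -10*(-5) = 50)
q = 150 (q = 3*50 = 150)
q + (X + 219) = 150 + (-78 + 219) = 150 + 141 = 291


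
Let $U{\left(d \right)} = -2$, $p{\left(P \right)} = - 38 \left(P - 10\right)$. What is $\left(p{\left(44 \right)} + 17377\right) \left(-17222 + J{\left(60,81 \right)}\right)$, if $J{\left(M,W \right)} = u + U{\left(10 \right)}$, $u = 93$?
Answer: $-275552135$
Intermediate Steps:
$p{\left(P \right)} = 380 - 38 P$ ($p{\left(P \right)} = - 38 \left(-10 + P\right) = 380 - 38 P$)
$J{\left(M,W \right)} = 91$ ($J{\left(M,W \right)} = 93 - 2 = 91$)
$\left(p{\left(44 \right)} + 17377\right) \left(-17222 + J{\left(60,81 \right)}\right) = \left(\left(380 - 1672\right) + 17377\right) \left(-17222 + 91\right) = \left(\left(380 - 1672\right) + 17377\right) \left(-17131\right) = \left(-1292 + 17377\right) \left(-17131\right) = 16085 \left(-17131\right) = -275552135$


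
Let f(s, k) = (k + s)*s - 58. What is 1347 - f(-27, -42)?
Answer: -458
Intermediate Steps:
f(s, k) = -58 + s*(k + s) (f(s, k) = s*(k + s) - 58 = -58 + s*(k + s))
1347 - f(-27, -42) = 1347 - (-58 + (-27)**2 - 42*(-27)) = 1347 - (-58 + 729 + 1134) = 1347 - 1*1805 = 1347 - 1805 = -458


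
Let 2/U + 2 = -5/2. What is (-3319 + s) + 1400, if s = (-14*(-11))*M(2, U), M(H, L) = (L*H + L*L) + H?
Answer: -139115/81 ≈ -1717.5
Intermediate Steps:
U = -4/9 (U = 2/(-2 - 5/2) = 2/(-9/2) = 2*(-2/9) = -4/9 ≈ -0.44444)
M(H, L) = H + L² + H*L (M(H, L) = (H*L + L²) + H = (L² + H*L) + H = H + L² + H*L)
s = 16324/81 (s = (-14*(-11))*(2 + (-4/9)² + 2*(-4/9)) = 154*(2 + 16/81 - 8/9) = 154*(106/81) = 16324/81 ≈ 201.53)
(-3319 + s) + 1400 = (-3319 + 16324/81) + 1400 = -252515/81 + 1400 = -139115/81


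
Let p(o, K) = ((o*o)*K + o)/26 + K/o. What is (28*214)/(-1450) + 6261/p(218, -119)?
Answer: -1859633284294/446898402025 ≈ -4.1612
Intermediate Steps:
p(o, K) = o/26 + K/o + K*o**2/26 (p(o, K) = (o**2*K + o)*(1/26) + K/o = (K*o**2 + o)*(1/26) + K/o = (o + K*o**2)*(1/26) + K/o = (o/26 + K*o**2/26) + K/o = o/26 + K/o + K*o**2/26)
(28*214)/(-1450) + 6261/p(218, -119) = (28*214)/(-1450) + 6261/(((-119 + (1/26)*218**2*(1 - 119*218))/218)) = 5992*(-1/1450) + 6261/(((-119 + (1/26)*47524*(1 - 25942))/218)) = -2996/725 + 6261/(((-119 + (1/26)*47524*(-25941))/218)) = -2996/725 + 6261/(((-119 - 616410042/13)/218)) = -2996/725 + 6261/(((1/218)*(-616411589/13))) = -2996/725 + 6261/(-616411589/2834) = -2996/725 + 6261*(-2834/616411589) = -2996/725 - 17743674/616411589 = -1859633284294/446898402025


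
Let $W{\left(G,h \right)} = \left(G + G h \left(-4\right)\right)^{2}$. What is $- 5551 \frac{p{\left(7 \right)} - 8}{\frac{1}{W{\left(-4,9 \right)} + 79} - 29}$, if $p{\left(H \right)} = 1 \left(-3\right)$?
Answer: $- \frac{1201619419}{570690} \approx -2105.6$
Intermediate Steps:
$W{\left(G,h \right)} = \left(G - 4 G h\right)^{2}$
$p{\left(H \right)} = -3$
$- 5551 \frac{p{\left(7 \right)} - 8}{\frac{1}{W{\left(-4,9 \right)} + 79} - 29} = - 5551 \frac{-3 - 8}{\frac{1}{\left(-4\right)^{2} \left(-1 + 4 \cdot 9\right)^{2} + 79} - 29} = - 5551 \left(- \frac{11}{\frac{1}{16 \left(-1 + 36\right)^{2} + 79} - 29}\right) = - 5551 \left(- \frac{11}{\frac{1}{16 \cdot 35^{2} + 79} - 29}\right) = - 5551 \left(- \frac{11}{\frac{1}{16 \cdot 1225 + 79} - 29}\right) = - 5551 \left(- \frac{11}{\frac{1}{19600 + 79} - 29}\right) = - 5551 \left(- \frac{11}{\frac{1}{19679} - 29}\right) = - 5551 \left(- \frac{11}{- \frac{570690}{19679}}\right) = - 5551 \left(\left(-11\right) \left(- \frac{19679}{570690}\right)\right) = \left(-5551\right) \frac{216469}{570690} = - \frac{1201619419}{570690}$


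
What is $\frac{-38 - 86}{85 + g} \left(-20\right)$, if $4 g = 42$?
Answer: $\frac{4960}{191} \approx 25.969$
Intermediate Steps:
$g = \frac{21}{2}$ ($g = \frac{1}{4} \cdot 42 = \frac{21}{2} \approx 10.5$)
$\frac{-38 - 86}{85 + g} \left(-20\right) = \frac{-38 - 86}{85 + \frac{21}{2}} \left(-20\right) = - \frac{124}{\frac{191}{2}} \left(-20\right) = \left(-124\right) \frac{2}{191} \left(-20\right) = \left(- \frac{248}{191}\right) \left(-20\right) = \frac{4960}{191}$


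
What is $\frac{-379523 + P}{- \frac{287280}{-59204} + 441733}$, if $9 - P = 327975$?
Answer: $- \frac{551133931}{344113787} \approx -1.6016$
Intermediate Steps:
$P = -327966$ ($P = 9 - 327975 = -327966$)
$\frac{-379523 + P}{- \frac{287280}{-59204} + 441733} = \frac{-379523 - 327966}{- \frac{287280}{-59204} + 441733} = - \frac{707489}{\left(-287280\right) \left(- \frac{1}{59204}\right) + 441733} = - \frac{707489}{\frac{3780}{779} + 441733} = - \frac{707489}{\frac{344113787}{779}} = \left(-707489\right) \frac{779}{344113787} = - \frac{551133931}{344113787}$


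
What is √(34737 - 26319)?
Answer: √8418 ≈ 91.750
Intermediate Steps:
√(34737 - 26319) = √8418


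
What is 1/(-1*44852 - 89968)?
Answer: -1/134820 ≈ -7.4173e-6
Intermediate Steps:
1/(-1*44852 - 89968) = 1/(-44852 - 89968) = 1/(-134820) = -1/134820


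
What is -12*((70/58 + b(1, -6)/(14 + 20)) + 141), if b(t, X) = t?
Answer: -841470/493 ≈ -1706.8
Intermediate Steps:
-12*((70/58 + b(1, -6)/(14 + 20)) + 141) = -12*((70/58 + 1/(14 + 20)) + 141) = -12*((70*(1/58) + 1/34) + 141) = -12*((35/29 + 1*(1/34)) + 141) = -12*((35/29 + 1/34) + 141) = -12*(1219/986 + 141) = -12*140245/986 = -841470/493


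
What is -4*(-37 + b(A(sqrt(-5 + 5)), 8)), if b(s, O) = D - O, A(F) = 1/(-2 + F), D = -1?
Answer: 184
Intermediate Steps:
b(s, O) = -1 - O
-4*(-37 + b(A(sqrt(-5 + 5)), 8)) = -4*(-37 + (-1 - 1*8)) = -4*(-37 + (-1 - 8)) = -4*(-37 - 9) = -4*(-46) = 184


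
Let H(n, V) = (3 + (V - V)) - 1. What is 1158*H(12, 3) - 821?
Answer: 1495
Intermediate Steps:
H(n, V) = 2 (H(n, V) = (3 + 0) - 1 = 3 - 1 = 2)
1158*H(12, 3) - 821 = 1158*2 - 821 = 2316 - 821 = 1495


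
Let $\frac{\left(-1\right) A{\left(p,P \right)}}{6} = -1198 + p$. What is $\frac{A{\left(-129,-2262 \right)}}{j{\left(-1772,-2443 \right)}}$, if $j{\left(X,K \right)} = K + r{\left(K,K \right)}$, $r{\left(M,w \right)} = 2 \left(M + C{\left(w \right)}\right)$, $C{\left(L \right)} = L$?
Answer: $- \frac{7962}{12215} \approx -0.65182$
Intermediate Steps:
$A{\left(p,P \right)} = 7188 - 6 p$ ($A{\left(p,P \right)} = - 6 \left(-1198 + p\right) = 7188 - 6 p$)
$r{\left(M,w \right)} = 2 M + 2 w$ ($r{\left(M,w \right)} = 2 \left(M + w\right) = 2 M + 2 w$)
$j{\left(X,K \right)} = 5 K$ ($j{\left(X,K \right)} = K + \left(2 K + 2 K\right) = K + 4 K = 5 K$)
$\frac{A{\left(-129,-2262 \right)}}{j{\left(-1772,-2443 \right)}} = \frac{7188 - -774}{5 \left(-2443\right)} = \frac{7188 + 774}{-12215} = 7962 \left(- \frac{1}{12215}\right) = - \frac{7962}{12215}$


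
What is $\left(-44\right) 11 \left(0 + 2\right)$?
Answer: $-968$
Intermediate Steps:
$\left(-44\right) 11 \left(0 + 2\right) = \left(-484\right) 2 = -968$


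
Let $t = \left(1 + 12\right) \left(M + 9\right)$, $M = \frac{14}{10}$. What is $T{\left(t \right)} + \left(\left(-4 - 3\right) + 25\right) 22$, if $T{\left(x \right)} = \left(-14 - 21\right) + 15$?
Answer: $376$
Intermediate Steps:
$M = \frac{7}{5}$ ($M = 14 \cdot \frac{1}{10} = \frac{7}{5} \approx 1.4$)
$t = \frac{676}{5}$ ($t = \left(1 + 12\right) \left(\frac{7}{5} + 9\right) = 13 \cdot \frac{52}{5} = \frac{676}{5} \approx 135.2$)
$T{\left(x \right)} = -20$ ($T{\left(x \right)} = -35 + 15 = -20$)
$T{\left(t \right)} + \left(\left(-4 - 3\right) + 25\right) 22 = -20 + \left(\left(-4 - 3\right) + 25\right) 22 = -20 + \left(-7 + 25\right) 22 = -20 + 18 \cdot 22 = -20 + 396 = 376$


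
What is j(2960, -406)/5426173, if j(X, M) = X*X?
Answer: 8761600/5426173 ≈ 1.6147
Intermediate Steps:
j(X, M) = X²
j(2960, -406)/5426173 = 2960²/5426173 = 8761600*(1/5426173) = 8761600/5426173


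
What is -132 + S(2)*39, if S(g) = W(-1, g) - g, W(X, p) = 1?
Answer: -171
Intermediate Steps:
S(g) = 1 - g
-132 + S(2)*39 = -132 + (1 - 1*2)*39 = -132 + (1 - 2)*39 = -132 - 1*39 = -132 - 39 = -171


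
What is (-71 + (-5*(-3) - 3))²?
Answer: 3481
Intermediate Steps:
(-71 + (-5*(-3) - 3))² = (-71 + (15 - 3))² = (-71 + 12)² = (-59)² = 3481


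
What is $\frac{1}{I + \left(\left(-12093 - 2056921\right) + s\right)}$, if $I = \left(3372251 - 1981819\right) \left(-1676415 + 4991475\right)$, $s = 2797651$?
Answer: $\frac{1}{4609366234557} \approx 2.1695 \cdot 10^{-13}$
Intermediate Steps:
$I = 4609365505920$ ($I = 1390432 \cdot 3315060 = 4609365505920$)
$\frac{1}{I + \left(\left(-12093 - 2056921\right) + s\right)} = \frac{1}{4609365505920 + \left(\left(-12093 - 2056921\right) + 2797651\right)} = \frac{1}{4609365505920 + \left(-2069014 + 2797651\right)} = \frac{1}{4609365505920 + 728637} = \frac{1}{4609366234557}$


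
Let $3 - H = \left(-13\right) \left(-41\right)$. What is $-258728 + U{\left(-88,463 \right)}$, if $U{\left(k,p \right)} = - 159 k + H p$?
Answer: $-490126$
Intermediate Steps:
$H = -530$ ($H = 3 - \left(-13\right) \left(-41\right) = 3 - 533 = -530$)
$U{\left(k,p \right)} = - 530 p - 159 k$ ($U{\left(k,p \right)} = - 159 k - 530 p = - 530 p - 159 k$)
$-258728 + U{\left(-88,463 \right)} = -258728 - 231398 = -490126$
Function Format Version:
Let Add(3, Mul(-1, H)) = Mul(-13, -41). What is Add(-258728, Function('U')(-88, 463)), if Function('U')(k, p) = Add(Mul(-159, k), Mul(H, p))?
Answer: -490126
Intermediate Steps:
H = -530 (H = Add(3, Mul(-1, Mul(-13, -41))) = Add(3, Mul(-1, 533)) = Add(3, -533) = -530)
Function('U')(k, p) = Add(Mul(-530, p), Mul(-159, k)) (Function('U')(k, p) = Add(Mul(-159, k), Mul(-530, p)) = Add(Mul(-530, p), Mul(-159, k)))
Add(-258728, Function('U')(-88, 463)) = Add(-258728, Add(Mul(-530, 463), Mul(-159, -88))) = Add(-258728, Add(-245390, 13992)) = Add(-258728, -231398) = -490126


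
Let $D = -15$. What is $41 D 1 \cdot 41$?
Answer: $-25215$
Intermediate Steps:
$41 D 1 \cdot 41 = 41 \left(\left(-15\right) 1\right) 41 = 41 \left(-15\right) 41 = \left(-615\right) 41 = -25215$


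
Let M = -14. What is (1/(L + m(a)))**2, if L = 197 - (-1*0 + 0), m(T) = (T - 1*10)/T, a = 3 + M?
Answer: 121/4787344 ≈ 2.5275e-5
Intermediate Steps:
a = -11 (a = 3 - 14 = -11)
m(T) = (-10 + T)/T (m(T) = (T - 10)/T = (-10 + T)/T)
L = 197 (L = 197 - (0 + 0) = 197 - 1*0 = 197 + 0 = 197)
(1/(L + m(a)))**2 = (1/(197 + (-10 - 11)/(-11)))**2 = (1/(197 - 1/11*(-21)))**2 = (1/(197 + 21/11))**2 = (1/(2188/11))**2 = (11/2188)**2 = 121/4787344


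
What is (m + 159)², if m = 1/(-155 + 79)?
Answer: 145998889/5776 ≈ 25277.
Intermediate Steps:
m = -1/76 (m = 1/(-76) = -1/76 ≈ -0.013158)
(m + 159)² = (-1/76 + 159)² = (12083/76)² = 145998889/5776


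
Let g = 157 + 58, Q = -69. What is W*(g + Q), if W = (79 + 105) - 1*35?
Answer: 21754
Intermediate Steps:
W = 149 (W = 184 - 35 = 149)
g = 215
W*(g + Q) = 149*(215 - 69) = 149*146 = 21754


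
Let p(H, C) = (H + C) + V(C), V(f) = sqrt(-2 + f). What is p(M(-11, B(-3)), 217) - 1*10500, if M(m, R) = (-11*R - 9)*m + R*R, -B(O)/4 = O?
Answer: -8588 + sqrt(215) ≈ -8573.3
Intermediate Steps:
B(O) = -4*O
M(m, R) = R**2 + m*(-9 - 11*R) (M(m, R) = (-9 - 11*R)*m + R**2 = m*(-9 - 11*R) + R**2 = R**2 + m*(-9 - 11*R))
p(H, C) = C + H + sqrt(-2 + C) (p(H, C) = (H + C) + sqrt(-2 + C) = (C + H) + sqrt(-2 + C) = C + H + sqrt(-2 + C))
p(M(-11, B(-3)), 217) - 1*10500 = (217 + ((-4*(-3))**2 - 9*(-11) - 11*(-4*(-3))*(-11)) + sqrt(-2 + 217)) - 1*10500 = (217 + (12**2 + 99 - 11*12*(-11)) + sqrt(215)) - 10500 = (217 + (144 + 99 + 1452) + sqrt(215)) - 10500 = (217 + 1695 + sqrt(215)) - 10500 = (1912 + sqrt(215)) - 10500 = -8588 + sqrt(215)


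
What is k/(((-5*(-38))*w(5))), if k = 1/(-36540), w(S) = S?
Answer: -1/34713000 ≈ -2.8808e-8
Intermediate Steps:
k = -1/36540 ≈ -2.7367e-5
k/(((-5*(-38))*w(5))) = -1/(36540*(-5*(-38)*5)) = -1/(36540*(190*5)) = -1/36540/950 = -1/36540*1/950 = -1/34713000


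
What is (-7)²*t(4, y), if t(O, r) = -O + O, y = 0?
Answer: 0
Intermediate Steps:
t(O, r) = 0
(-7)²*t(4, y) = (-7)²*0 = 49*0 = 0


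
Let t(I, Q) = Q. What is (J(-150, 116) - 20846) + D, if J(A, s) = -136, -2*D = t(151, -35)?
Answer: -41929/2 ≈ -20965.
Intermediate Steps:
D = 35/2 (D = -½*(-35) = 35/2 ≈ 17.500)
(J(-150, 116) - 20846) + D = (-136 - 20846) + 35/2 = -20982 + 35/2 = -41929/2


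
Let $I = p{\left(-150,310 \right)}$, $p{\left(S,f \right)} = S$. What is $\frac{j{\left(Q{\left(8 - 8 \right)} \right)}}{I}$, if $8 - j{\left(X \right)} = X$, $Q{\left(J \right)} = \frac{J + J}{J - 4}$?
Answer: $- \frac{4}{75} \approx -0.053333$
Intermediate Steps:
$Q{\left(J \right)} = \frac{2 J}{-4 + J}$
$j{\left(X \right)} = 8 - X$
$I = -150$
$\frac{j{\left(Q{\left(8 - 8 \right)} \right)}}{I} = \frac{8 - \frac{2 \left(8 - 8\right)}{-4 + \left(8 - 8\right)}}{-150} = \left(8 - 2 \cdot 0 \frac{1}{-4 + 0}\right) \left(- \frac{1}{150}\right) = \left(8 - 2 \cdot 0 \frac{1}{-4}\right) \left(- \frac{1}{150}\right) = \left(8 - 2 \cdot 0 \left(- \frac{1}{4}\right)\right) \left(- \frac{1}{150}\right) = \left(8 - 0\right) \left(- \frac{1}{150}\right) = \left(8 + 0\right) \left(- \frac{1}{150}\right) = 8 \left(- \frac{1}{150}\right) = - \frac{4}{75}$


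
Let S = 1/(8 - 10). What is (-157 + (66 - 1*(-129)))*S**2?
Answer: 19/2 ≈ 9.5000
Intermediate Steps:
S = -1/2 (S = 1/(-2) = -1/2 ≈ -0.50000)
(-157 + (66 - 1*(-129)))*S**2 = (-157 + (66 - 1*(-129)))*(-1/2)**2 = (-157 + (66 + 129))*(1/4) = (-157 + 195)*(1/4) = 38*(1/4) = 19/2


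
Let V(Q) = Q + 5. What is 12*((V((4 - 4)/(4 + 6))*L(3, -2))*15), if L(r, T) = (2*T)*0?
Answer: 0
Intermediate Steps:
L(r, T) = 0
V(Q) = 5 + Q
12*((V((4 - 4)/(4 + 6))*L(3, -2))*15) = 12*(((5 + (4 - 4)/(4 + 6))*0)*15) = 12*(((5 + 0/10)*0)*15) = 12*(((5 + 0*(⅒))*0)*15) = 12*(((5 + 0)*0)*15) = 12*((5*0)*15) = 12*(0*15) = 12*0 = 0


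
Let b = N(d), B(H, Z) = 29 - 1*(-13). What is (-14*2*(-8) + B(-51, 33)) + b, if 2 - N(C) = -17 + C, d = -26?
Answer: 311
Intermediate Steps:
N(C) = 19 - C (N(C) = 2 - (-17 + C) = 2 + (17 - C) = 19 - C)
B(H, Z) = 42 (B(H, Z) = 29 + 13 = 42)
b = 45 (b = 19 - 1*(-26) = 19 + 26 = 45)
(-14*2*(-8) + B(-51, 33)) + b = (-14*2*(-8) + 42) + 45 = (-28*(-8) + 42) + 45 = (224 + 42) + 45 = 266 + 45 = 311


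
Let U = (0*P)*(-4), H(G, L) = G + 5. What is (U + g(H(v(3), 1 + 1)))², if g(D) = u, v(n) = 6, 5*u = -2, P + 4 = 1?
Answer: 4/25 ≈ 0.16000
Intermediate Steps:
P = -3 (P = -4 + 1 = -3)
u = -⅖ (u = (⅕)*(-2) = -⅖ ≈ -0.40000)
H(G, L) = 5 + G
g(D) = -⅖
U = 0 (U = (0*(-3))*(-4) = 0*(-4) = 0)
(U + g(H(v(3), 1 + 1)))² = (0 - ⅖)² = (-⅖)² = 4/25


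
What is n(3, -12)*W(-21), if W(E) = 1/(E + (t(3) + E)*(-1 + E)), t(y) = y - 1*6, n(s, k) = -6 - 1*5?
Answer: -11/507 ≈ -0.021696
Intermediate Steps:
n(s, k) = -11 (n(s, k) = -6 - 5 = -11)
t(y) = -6 + y (t(y) = y - 6 = -6 + y)
W(E) = 1/(E + (-1 + E)*(-3 + E)) (W(E) = 1/(E + ((-6 + 3) + E)*(-1 + E)) = 1/(E + (-3 + E)*(-1 + E)) = 1/(E + (-1 + E)*(-3 + E)))
n(3, -12)*W(-21) = -11/(3 + (-21)² - 3*(-21)) = -11/(3 + 441 + 63) = -11/507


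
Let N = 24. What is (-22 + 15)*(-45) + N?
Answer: 339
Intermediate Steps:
(-22 + 15)*(-45) + N = (-22 + 15)*(-45) + 24 = -7*(-45) + 24 = 315 + 24 = 339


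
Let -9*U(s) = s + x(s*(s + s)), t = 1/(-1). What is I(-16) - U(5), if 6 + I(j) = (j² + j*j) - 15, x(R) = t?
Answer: 4423/9 ≈ 491.44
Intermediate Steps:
t = -1
x(R) = -1
I(j) = -21 + 2*j² (I(j) = -6 + ((j² + j*j) - 15) = -6 + ((j² + j²) - 15) = -6 + (2*j² - 15) = -6 + (-15 + 2*j²) = -21 + 2*j²)
U(s) = ⅑ - s/9 (U(s) = -(s - 1)/9 = -(-1 + s)/9 = ⅑ - s/9)
I(-16) - U(5) = (-21 + 2*(-16)²) - (⅑ - ⅑*5) = (-21 + 2*256) - (⅑ - 5/9) = (-21 + 512) - 1*(-4/9) = 491 + 4/9 = 4423/9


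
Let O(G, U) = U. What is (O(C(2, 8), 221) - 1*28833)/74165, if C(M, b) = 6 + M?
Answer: -28612/74165 ≈ -0.38579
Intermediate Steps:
(O(C(2, 8), 221) - 1*28833)/74165 = (221 - 1*28833)/74165 = (221 - 28833)*(1/74165) = -28612*1/74165 = -28612/74165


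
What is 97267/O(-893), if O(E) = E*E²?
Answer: -97267/712121957 ≈ -0.00013659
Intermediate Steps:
O(E) = E³
97267/O(-893) = 97267/((-893)³) = 97267/(-712121957) = 97267*(-1/712121957) = -97267/712121957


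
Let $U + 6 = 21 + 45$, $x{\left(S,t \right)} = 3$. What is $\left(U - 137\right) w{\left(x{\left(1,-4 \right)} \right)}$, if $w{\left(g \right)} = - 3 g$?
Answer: $693$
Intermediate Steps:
$U = 60$ ($U = -6 + \left(21 + 45\right) = -6 + 66 = 60$)
$\left(U - 137\right) w{\left(x{\left(1,-4 \right)} \right)} = \left(60 - 137\right) \left(\left(-3\right) 3\right) = \left(-77\right) \left(-9\right) = 693$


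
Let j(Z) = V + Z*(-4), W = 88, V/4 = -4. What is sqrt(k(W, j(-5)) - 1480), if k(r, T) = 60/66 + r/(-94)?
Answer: I*sqrt(395594958)/517 ≈ 38.471*I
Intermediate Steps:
V = -16 (V = 4*(-4) = -16)
j(Z) = -16 - 4*Z (j(Z) = -16 + Z*(-4) = -16 - 4*Z)
k(r, T) = 10/11 - r/94 (k(r, T) = 60*(1/66) + r*(-1/94) = 10/11 - r/94)
sqrt(k(W, j(-5)) - 1480) = sqrt((10/11 - 1/94*88) - 1480) = sqrt((10/11 - 44/47) - 1480) = sqrt(-14/517 - 1480) = sqrt(-765174/517) = I*sqrt(395594958)/517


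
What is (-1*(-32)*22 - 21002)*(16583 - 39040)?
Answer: 455832186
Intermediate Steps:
(-1*(-32)*22 - 21002)*(16583 - 39040) = (32*22 - 21002)*(-22457) = (704 - 21002)*(-22457) = -20298*(-22457) = 455832186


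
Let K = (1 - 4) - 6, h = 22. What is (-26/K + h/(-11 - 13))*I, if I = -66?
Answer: -781/6 ≈ -130.17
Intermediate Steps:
K = -9 (K = -3 - 6 = -9)
(-26/K + h/(-11 - 13))*I = (-26/(-9) + 22/(-11 - 13))*(-66) = (-26*(-1/9) + 22/(-24))*(-66) = (26/9 + 22*(-1/24))*(-66) = (26/9 - 11/12)*(-66) = (71/36)*(-66) = -781/6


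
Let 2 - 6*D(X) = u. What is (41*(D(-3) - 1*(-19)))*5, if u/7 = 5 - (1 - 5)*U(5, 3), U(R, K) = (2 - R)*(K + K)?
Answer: 39975/2 ≈ 19988.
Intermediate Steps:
U(R, K) = 2*K*(2 - R) (U(R, K) = (2 - R)*(2*K) = 2*K*(2 - R))
u = -469 (u = 7*(5 - (1 - 5)*2*3*(2 - 1*5)) = 7*(5 - (-4)*2*3*(2 - 5)) = 7*(5 - (-4)*2*3*(-3)) = 7*(5 - (-4)*(-18)) = 7*(5 - 1*72) = 7*(5 - 72) = 7*(-67) = -469)
D(X) = 157/2 (D(X) = 1/3 - 1/6*(-469) = 1/3 + 469/6 = 157/2)
(41*(D(-3) - 1*(-19)))*5 = (41*(157/2 - 1*(-19)))*5 = (41*(157/2 + 19))*5 = (41*(195/2))*5 = (7995/2)*5 = 39975/2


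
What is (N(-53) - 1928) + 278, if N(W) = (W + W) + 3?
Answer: -1753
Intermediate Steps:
N(W) = 3 + 2*W (N(W) = 2*W + 3 = 3 + 2*W)
(N(-53) - 1928) + 278 = ((3 + 2*(-53)) - 1928) + 278 = ((3 - 106) - 1928) + 278 = (-103 - 1928) + 278 = -2031 + 278 = -1753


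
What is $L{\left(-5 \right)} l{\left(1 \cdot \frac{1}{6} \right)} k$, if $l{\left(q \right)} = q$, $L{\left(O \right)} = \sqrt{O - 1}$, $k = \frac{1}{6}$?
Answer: $\frac{i \sqrt{6}}{36} \approx 0.068041 i$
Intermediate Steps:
$k = \frac{1}{6} \approx 0.16667$
$L{\left(O \right)} = \sqrt{-1 + O}$
$L{\left(-5 \right)} l{\left(1 \cdot \frac{1}{6} \right)} k = \sqrt{-1 - 5} \cdot 1 \cdot \frac{1}{6} \cdot \frac{1}{6} = \sqrt{-6} \cdot 1 \cdot \frac{1}{6} \cdot \frac{1}{6} = i \sqrt{6} \cdot \frac{1}{6} \cdot \frac{1}{6} = \frac{i \sqrt{6}}{6} \cdot \frac{1}{6} = \frac{i \sqrt{6}}{36}$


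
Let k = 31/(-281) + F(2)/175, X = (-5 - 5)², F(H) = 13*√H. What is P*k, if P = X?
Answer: -3100/281 + 52*√2/7 ≈ -0.52644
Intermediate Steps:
X = 100 (X = (-10)² = 100)
P = 100
k = -31/281 + 13*√2/175 (k = 31/(-281) + (13*√2)/175 = 31*(-1/281) + (13*√2)*(1/175) = -31/281 + 13*√2/175 ≈ -0.0052644)
P*k = 100*(-31/281 + 13*√2/175) = -3100/281 + 52*√2/7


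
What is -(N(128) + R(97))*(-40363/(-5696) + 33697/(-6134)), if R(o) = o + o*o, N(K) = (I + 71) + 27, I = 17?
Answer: -267697253565/17469632 ≈ -15324.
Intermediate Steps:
N(K) = 115 (N(K) = (17 + 71) + 27 = 88 + 27 = 115)
R(o) = o + o**2
-(N(128) + R(97))*(-40363/(-5696) + 33697/(-6134)) = -(115 + 97*(1 + 97))*(-40363/(-5696) + 33697/(-6134)) = -(115 + 97*98)*(-40363*(-1/5696) + 33697*(-1/6134)) = -(115 + 9506)*(40363/5696 - 33697/6134) = -9621*27824265/17469632 = -1*267697253565/17469632 = -267697253565/17469632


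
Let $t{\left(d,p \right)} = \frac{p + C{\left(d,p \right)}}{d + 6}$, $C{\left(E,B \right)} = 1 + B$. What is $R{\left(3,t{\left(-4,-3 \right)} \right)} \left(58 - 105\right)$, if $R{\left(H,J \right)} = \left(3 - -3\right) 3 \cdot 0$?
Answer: $0$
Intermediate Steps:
$t{\left(d,p \right)} = \frac{1 + 2 p}{6 + d}$ ($t{\left(d,p \right)} = \frac{p + \left(1 + p\right)}{d + 6} = \frac{1 + 2 p}{6 + d}$)
$R{\left(H,J \right)} = 0$ ($R{\left(H,J \right)} = \left(3 + 3\right) 3 \cdot 0 = 6 \cdot 3 \cdot 0 = 18 \cdot 0 = 0$)
$R{\left(3,t{\left(-4,-3 \right)} \right)} \left(58 - 105\right) = 0 \left(58 - 105\right) = 0 \left(-47\right) = 0$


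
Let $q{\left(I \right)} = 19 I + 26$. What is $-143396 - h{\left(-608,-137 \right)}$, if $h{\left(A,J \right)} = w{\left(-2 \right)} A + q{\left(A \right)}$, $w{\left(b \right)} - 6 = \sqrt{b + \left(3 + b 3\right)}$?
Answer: $-128222 + 608 i \sqrt{5} \approx -1.2822 \cdot 10^{5} + 1359.5 i$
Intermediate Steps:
$q{\left(I \right)} = 26 + 19 I$
$w{\left(b \right)} = 6 + \sqrt{3 + 4 b}$ ($w{\left(b \right)} = 6 + \sqrt{b + \left(3 + b 3\right)} = 6 + \sqrt{b + \left(3 + 3 b\right)} = 6 + \sqrt{3 + 4 b}$)
$h{\left(A,J \right)} = 26 + 19 A + A \left(6 + i \sqrt{5}\right)$ ($h{\left(A,J \right)} = \left(6 + \sqrt{3 + 4 \left(-2\right)}\right) A + \left(26 + 19 A\right) = \left(6 + \sqrt{3 - 8}\right) A + \left(26 + 19 A\right) = \left(6 + \sqrt{-5}\right) A + \left(26 + 19 A\right) = \left(6 + i \sqrt{5}\right) A + \left(26 + 19 A\right) = A \left(6 + i \sqrt{5}\right) + \left(26 + 19 A\right) = 26 + 19 A + A \left(6 + i \sqrt{5}\right)$)
$-143396 - h{\left(-608,-137 \right)} = -143396 - \left(26 + 25 \left(-608\right) + i \left(-608\right) \sqrt{5}\right) = -143396 - \left(26 - 15200 - 608 i \sqrt{5}\right) = -143396 - \left(-15174 - 608 i \sqrt{5}\right) = -143396 + \left(15174 + 608 i \sqrt{5}\right) = -128222 + 608 i \sqrt{5}$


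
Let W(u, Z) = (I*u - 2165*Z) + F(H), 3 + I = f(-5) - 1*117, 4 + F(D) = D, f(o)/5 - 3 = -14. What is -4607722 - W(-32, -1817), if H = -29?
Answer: -8547094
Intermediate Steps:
f(o) = -55 (f(o) = 15 + 5*(-14) = 15 - 70 = -55)
F(D) = -4 + D
I = -175 (I = -3 + (-55 - 1*117) = -3 + (-55 - 117) = -3 - 172 = -175)
W(u, Z) = -33 - 2165*Z - 175*u (W(u, Z) = (-175*u - 2165*Z) + (-4 - 29) = (-2165*Z - 175*u) - 33 = -33 - 2165*Z - 175*u)
-4607722 - W(-32, -1817) = -4607722 - (-33 - 2165*(-1817) - 175*(-32)) = -4607722 - (-33 + 3933805 + 5600) = -4607722 - 1*3939372 = -4607722 - 3939372 = -8547094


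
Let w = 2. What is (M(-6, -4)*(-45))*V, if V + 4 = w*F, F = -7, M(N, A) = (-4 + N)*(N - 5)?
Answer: 89100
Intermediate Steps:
M(N, A) = (-5 + N)*(-4 + N) (M(N, A) = (-4 + N)*(-5 + N) = (-5 + N)*(-4 + N))
V = -18 (V = -4 + 2*(-7) = -4 - 14 = -18)
(M(-6, -4)*(-45))*V = ((20 + (-6)**2 - 9*(-6))*(-45))*(-18) = ((20 + 36 + 54)*(-45))*(-18) = (110*(-45))*(-18) = -4950*(-18) = 89100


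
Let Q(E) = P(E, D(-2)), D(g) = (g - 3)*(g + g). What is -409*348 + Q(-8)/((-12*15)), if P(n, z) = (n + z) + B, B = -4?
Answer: -6404942/45 ≈ -1.4233e+5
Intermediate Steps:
D(g) = 2*g*(-3 + g) (D(g) = (-3 + g)*(2*g) = 2*g*(-3 + g))
P(n, z) = -4 + n + z (P(n, z) = (n + z) - 4 = -4 + n + z)
Q(E) = 16 + E (Q(E) = -4 + E + 2*(-2)*(-3 - 2) = -4 + E + 2*(-2)*(-5) = -4 + E + 20 = 16 + E)
-409*348 + Q(-8)/((-12*15)) = -409*348 + (16 - 8)/((-12*15)) = -142332 + 8/(-180) = -142332 + 8*(-1/180) = -142332 - 2/45 = -6404942/45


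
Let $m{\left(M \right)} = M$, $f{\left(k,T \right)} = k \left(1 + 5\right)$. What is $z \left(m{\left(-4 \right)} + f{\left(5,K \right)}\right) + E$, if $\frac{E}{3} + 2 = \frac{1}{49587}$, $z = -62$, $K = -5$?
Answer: $- \frac{26743921}{16529} \approx -1618.0$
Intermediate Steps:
$f{\left(k,T \right)} = 6 k$ ($f{\left(k,T \right)} = k 6 = 6 k$)
$E = - \frac{99173}{16529}$ ($E = -6 + \frac{3}{49587} = -6 + 3 \cdot \frac{1}{49587} = -6 + \frac{1}{16529} = - \frac{99173}{16529} \approx -5.9999$)
$z \left(m{\left(-4 \right)} + f{\left(5,K \right)}\right) + E = - 62 \left(-4 + 6 \cdot 5\right) - \frac{99173}{16529} = - 62 \left(-4 + 30\right) - \frac{99173}{16529} = \left(-62\right) 26 - \frac{99173}{16529} = -1612 - \frac{99173}{16529} = - \frac{26743921}{16529}$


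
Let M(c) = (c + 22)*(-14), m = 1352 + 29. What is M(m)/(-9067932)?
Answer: 9821/4533966 ≈ 0.0021661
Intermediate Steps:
m = 1381
M(c) = -308 - 14*c (M(c) = (22 + c)*(-14) = -308 - 14*c)
M(m)/(-9067932) = (-308 - 14*1381)/(-9067932) = (-308 - 19334)*(-1/9067932) = -19642*(-1/9067932) = 9821/4533966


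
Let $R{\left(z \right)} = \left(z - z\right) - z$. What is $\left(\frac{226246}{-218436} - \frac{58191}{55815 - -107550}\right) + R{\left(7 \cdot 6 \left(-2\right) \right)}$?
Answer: $\frac{491308545449}{5947466190} \approx 82.608$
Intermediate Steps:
$R{\left(z \right)} = - z$ ($R{\left(z \right)} = 0 - z = - z$)
$\left(\frac{226246}{-218436} - \frac{58191}{55815 - -107550}\right) + R{\left(7 \cdot 6 \left(-2\right) \right)} = \left(\frac{226246}{-218436} - \frac{58191}{55815 - -107550}\right) - 7 \cdot 6 \left(-2\right) = \left(226246 \left(- \frac{1}{218436}\right) - \frac{58191}{55815 + 107550}\right) - 42 \left(-2\right) = \left(- \frac{113123}{109218} - \frac{58191}{163365}\right) - -84 = \left(- \frac{113123}{109218} - \frac{19397}{54455}\right) + 84 = - \frac{8278614511}{5947466190} + 84 = \frac{491308545449}{5947466190}$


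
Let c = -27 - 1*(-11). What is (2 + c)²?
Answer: 196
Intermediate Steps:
c = -16 (c = -27 + 11 = -16)
(2 + c)² = (2 - 16)² = (-14)² = 196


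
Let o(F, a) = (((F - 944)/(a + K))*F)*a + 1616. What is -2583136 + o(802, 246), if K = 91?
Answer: -897987704/337 ≈ -2.6647e+6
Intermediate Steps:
o(F, a) = 1616 + F*a*(-944 + F)/(91 + a) (o(F, a) = (((F - 944)/(a + 91))*F)*a + 1616 = (((-944 + F)/(91 + a))*F)*a + 1616 = (F*(-944 + F)/(91 + a))*a + 1616 = F*a*(-944 + F)/(91 + a) + 1616 = 1616 + F*a*(-944 + F)/(91 + a))
-2583136 + o(802, 246) = -2583136 + (147056 + 1616*246 + 246*802² - 944*802*246)/(91 + 246) = -2583136 + (147056 + 397536 + 246*643204 - 186243648)/337 = -2583136 + (147056 + 397536 + 158228184 - 186243648)/337 = -2583136 + (1/337)*(-27470872) = -2583136 - 27470872/337 = -897987704/337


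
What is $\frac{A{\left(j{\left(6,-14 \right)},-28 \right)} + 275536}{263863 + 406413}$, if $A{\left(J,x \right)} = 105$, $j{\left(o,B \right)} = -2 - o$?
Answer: $\frac{275641}{670276} \approx 0.41123$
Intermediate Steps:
$\frac{A{\left(j{\left(6,-14 \right)},-28 \right)} + 275536}{263863 + 406413} = \frac{105 + 275536}{263863 + 406413} = \frac{275641}{670276}$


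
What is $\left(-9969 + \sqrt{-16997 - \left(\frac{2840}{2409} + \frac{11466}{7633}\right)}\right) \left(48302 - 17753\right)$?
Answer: $-304542981 + \frac{599 i \sqrt{5747843019844107831}}{360547} \approx -3.0454 \cdot 10^{8} + 3.9831 \cdot 10^{6} i$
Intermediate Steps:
$\left(-9969 + \sqrt{-16997 - \left(\frac{2840}{2409} + \frac{11466}{7633}\right)}\right) \left(48302 - 17753\right) = \left(-9969 + \sqrt{-16997 - \frac{49299314}{18387897}}\right) 30549 = \left(-9969 + \sqrt{- \frac{312588384623}{18387897}}\right) 30549 = \left(-9969 + \frac{i \sqrt{5747843019844107831}}{18387897}\right) 30549 = -304542981 + \frac{599 i \sqrt{5747843019844107831}}{360547}$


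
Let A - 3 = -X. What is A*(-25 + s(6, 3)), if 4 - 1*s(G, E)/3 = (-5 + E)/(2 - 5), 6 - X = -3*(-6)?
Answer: -225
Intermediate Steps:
X = -12 (X = 6 - (-3)*(-6) = 6 - 1*18 = 6 - 18 = -12)
s(G, E) = 7 + E (s(G, E) = 12 - 3*(-5 + E)/(2 - 5) = 12 - 3*(-5 + E)/(-3) = 12 - 3*(-5 + E)*(-1)/3 = 12 - 3*(5/3 - E/3) = 12 + (-5 + E) = 7 + E)
A = 15 (A = 3 - 1*(-12) = 3 + 12 = 15)
A*(-25 + s(6, 3)) = 15*(-25 + (7 + 3)) = 15*(-25 + 10) = 15*(-15) = -225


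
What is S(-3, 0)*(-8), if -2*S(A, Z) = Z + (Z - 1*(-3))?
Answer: 12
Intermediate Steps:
S(A, Z) = -3/2 - Z (S(A, Z) = -(Z + (Z - 1*(-3)))/2 = -(Z + (Z + 3))/2 = -(Z + (3 + Z))/2 = -(3 + 2*Z)/2 = -3/2 - Z)
S(-3, 0)*(-8) = (-3/2 - 1*0)*(-8) = (-3/2 + 0)*(-8) = -3/2*(-8) = 12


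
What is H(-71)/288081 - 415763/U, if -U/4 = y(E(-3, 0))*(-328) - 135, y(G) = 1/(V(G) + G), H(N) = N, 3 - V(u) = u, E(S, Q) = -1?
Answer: -359320470581/844653492 ≈ -425.41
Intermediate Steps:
V(u) = 3 - u
y(G) = ⅓ (y(G) = 1/((3 - G) + G) = 1/3 = ⅓)
U = 2932/3 (U = -4*((⅓)*(-328) - 135) = -4*(-328/3 - 135) = -4*(-733/3) = 2932/3 ≈ 977.33)
H(-71)/288081 - 415763/U = -71/288081 - 415763/2932/3 = -71*1/288081 - 415763*3/2932 = -71/288081 - 1247289/2932 = -359320470581/844653492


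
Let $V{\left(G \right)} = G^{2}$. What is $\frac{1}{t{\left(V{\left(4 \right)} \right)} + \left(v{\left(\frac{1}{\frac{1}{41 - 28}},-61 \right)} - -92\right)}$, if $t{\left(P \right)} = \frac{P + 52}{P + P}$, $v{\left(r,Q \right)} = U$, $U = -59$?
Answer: $\frac{8}{281} \approx 0.02847$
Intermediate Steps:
$v{\left(r,Q \right)} = -59$
$t{\left(P \right)} = \frac{52 + P}{2 P}$
$\frac{1}{t{\left(V{\left(4 \right)} \right)} + \left(v{\left(\frac{1}{\frac{1}{41 - 28}},-61 \right)} - -92\right)} = \frac{1}{\frac{52 + 4^{2}}{2 \cdot 4^{2}} - -33} = \frac{1}{\frac{52 + 16}{2 \cdot 16} + \left(-59 + 92\right)} = \frac{1}{\frac{1}{2} \cdot \frac{1}{16} \cdot 68 + 33} = \frac{1}{\frac{17}{8} + 33} = \frac{1}{\frac{281}{8}} = \frac{8}{281}$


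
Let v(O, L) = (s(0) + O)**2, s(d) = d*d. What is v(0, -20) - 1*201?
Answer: -201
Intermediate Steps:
s(d) = d**2
v(O, L) = O**2 (v(O, L) = (0**2 + O)**2 = (0 + O)**2 = O**2)
v(0, -20) - 1*201 = 0**2 - 1*201 = 0 - 201 = -201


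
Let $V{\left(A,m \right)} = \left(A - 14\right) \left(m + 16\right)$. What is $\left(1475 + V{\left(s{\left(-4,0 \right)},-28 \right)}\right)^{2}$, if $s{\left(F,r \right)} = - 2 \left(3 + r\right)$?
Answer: $2941225$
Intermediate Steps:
$s{\left(F,r \right)} = -6 - 2 r$
$V{\left(A,m \right)} = \left(-14 + A\right) \left(16 + m\right)$
$\left(1475 + V{\left(s{\left(-4,0 \right)},-28 \right)}\right)^{2} = \left(1475 + \left(-224 - -392 + 16 \left(-6 - 0\right) + \left(-6 - 0\right) \left(-28\right)\right)\right)^{2} = \left(1475 + \left(-224 + 392 + 16 \left(-6 + 0\right) + \left(-6 + 0\right) \left(-28\right)\right)\right)^{2} = \left(1475 + \left(-224 + 392 + 16 \left(-6\right) - -168\right)\right)^{2} = \left(1475 + \left(-224 + 392 - 96 + 168\right)\right)^{2} = \left(1475 + 240\right)^{2} = 1715^{2} = 2941225$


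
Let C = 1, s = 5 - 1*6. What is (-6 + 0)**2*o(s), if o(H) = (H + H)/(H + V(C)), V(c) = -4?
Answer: 72/5 ≈ 14.400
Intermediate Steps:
s = -1 (s = 5 - 6 = -1)
o(H) = 2*H/(-4 + H) (o(H) = (H + H)/(H - 4) = (2*H)/(-4 + H) = 2*H/(-4 + H))
(-6 + 0)**2*o(s) = (-6 + 0)**2*(2*(-1)/(-4 - 1)) = (-6)**2*(2*(-1)/(-5)) = 36*(2*(-1)*(-1/5)) = 36*(2/5) = 72/5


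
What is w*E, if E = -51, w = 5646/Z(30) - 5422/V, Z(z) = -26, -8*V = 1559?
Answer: 195695619/20267 ≈ 9655.9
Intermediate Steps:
V = -1559/8 (V = -⅛*1559 = -1559/8 ≈ -194.88)
w = -3837169/20267 (w = 5646/(-26) - 5422/(-1559/8) = 5646*(-1/26) - 5422*(-8/1559) = -2823/13 + 43376/1559 = -3837169/20267 ≈ -189.33)
w*E = -3837169/20267*(-51) = 195695619/20267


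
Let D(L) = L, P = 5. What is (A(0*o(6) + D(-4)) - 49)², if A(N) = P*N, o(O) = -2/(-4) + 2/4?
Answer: 4761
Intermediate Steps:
o(O) = 1 (o(O) = -2*(-¼) + 2*(¼) = ½ + ½ = 1)
A(N) = 5*N
(A(0*o(6) + D(-4)) - 49)² = (5*(0*1 - 4) - 49)² = (5*(0 - 4) - 49)² = (5*(-4) - 49)² = (-20 - 49)² = (-69)² = 4761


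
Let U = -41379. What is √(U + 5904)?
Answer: 5*I*√1419 ≈ 188.35*I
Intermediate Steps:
√(U + 5904) = √(-41379 + 5904) = √(-35475) = 5*I*√1419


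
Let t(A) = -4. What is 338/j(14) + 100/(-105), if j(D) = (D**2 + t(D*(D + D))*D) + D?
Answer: 41/33 ≈ 1.2424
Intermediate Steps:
j(D) = D**2 - 3*D (j(D) = (D**2 - 4*D) + D = D**2 - 3*D)
338/j(14) + 100/(-105) = 338/((14*(-3 + 14))) + 100/(-105) = 338/((14*11)) + 100*(-1/105) = 338/154 - 20/21 = 338*(1/154) - 20/21 = 169/77 - 20/21 = 41/33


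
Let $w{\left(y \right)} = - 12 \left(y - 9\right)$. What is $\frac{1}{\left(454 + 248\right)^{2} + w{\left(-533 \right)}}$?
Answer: $\frac{1}{499308} \approx 2.0028 \cdot 10^{-6}$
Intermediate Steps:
$w{\left(y \right)} = 108 - 12 y$ ($w{\left(y \right)} = - 12 \left(-9 + y\right) = 108 - 12 y$)
$\frac{1}{\left(454 + 248\right)^{2} + w{\left(-533 \right)}} = \frac{1}{\left(454 + 248\right)^{2} + \left(108 - -6396\right)} = \frac{1}{702^{2} + \left(108 + 6396\right)} = \frac{1}{492804 + 6504} = \frac{1}{499308}$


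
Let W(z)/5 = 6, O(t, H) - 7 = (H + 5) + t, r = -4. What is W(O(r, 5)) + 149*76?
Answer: 11354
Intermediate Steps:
O(t, H) = 12 + H + t (O(t, H) = 7 + ((H + 5) + t) = 7 + ((5 + H) + t) = 7 + (5 + H + t) = 12 + H + t)
W(z) = 30 (W(z) = 5*6 = 30)
W(O(r, 5)) + 149*76 = 30 + 149*76 = 30 + 11324 = 11354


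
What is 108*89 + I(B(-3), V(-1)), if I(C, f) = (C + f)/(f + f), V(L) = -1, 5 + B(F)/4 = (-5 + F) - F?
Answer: 19265/2 ≈ 9632.5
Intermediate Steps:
B(F) = -40 (B(F) = -20 + 4*((-5 + F) - F) = -20 + 4*(-5) = -20 - 20 = -40)
I(C, f) = (C + f)/(2*f) (I(C, f) = (C + f)/((2*f)) = (C + f)*(1/(2*f)) = (C + f)/(2*f))
108*89 + I(B(-3), V(-1)) = 108*89 + (½)*(-40 - 1)/(-1) = 9612 + (½)*(-1)*(-41) = 9612 + 41/2 = 19265/2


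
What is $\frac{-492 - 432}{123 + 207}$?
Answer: $- \frac{14}{5} \approx -2.8$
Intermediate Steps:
$\frac{-492 - 432}{123 + 207} = - \frac{924}{330} = \left(-924\right) \frac{1}{330} = - \frac{14}{5}$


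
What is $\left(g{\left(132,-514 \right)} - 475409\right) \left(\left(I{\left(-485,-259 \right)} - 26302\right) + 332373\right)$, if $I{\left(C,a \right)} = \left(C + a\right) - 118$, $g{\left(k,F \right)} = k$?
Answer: $-145058817893$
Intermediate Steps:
$I{\left(C,a \right)} = -118 + C + a$
$\left(g{\left(132,-514 \right)} - 475409\right) \left(\left(I{\left(-485,-259 \right)} - 26302\right) + 332373\right) = \left(132 - 475409\right) \left(\left(\left(-118 - 485 - 259\right) - 26302\right) + 332373\right) = - 475277 \left(\left(-862 - 26302\right) + 332373\right) = - 475277 \left(-27164 + 332373\right) = \left(-475277\right) 305209 = -145058817893$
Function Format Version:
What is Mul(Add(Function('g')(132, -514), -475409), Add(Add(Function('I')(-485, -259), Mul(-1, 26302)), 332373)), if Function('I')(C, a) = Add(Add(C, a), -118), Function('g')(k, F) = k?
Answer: -145058817893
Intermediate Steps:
Function('I')(C, a) = Add(-118, C, a)
Mul(Add(Function('g')(132, -514), -475409), Add(Add(Function('I')(-485, -259), Mul(-1, 26302)), 332373)) = Mul(Add(132, -475409), Add(Add(Add(-118, -485, -259), Mul(-1, 26302)), 332373)) = Mul(-475277, Add(Add(-862, -26302), 332373)) = Mul(-475277, Add(-27164, 332373)) = Mul(-475277, 305209) = -145058817893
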